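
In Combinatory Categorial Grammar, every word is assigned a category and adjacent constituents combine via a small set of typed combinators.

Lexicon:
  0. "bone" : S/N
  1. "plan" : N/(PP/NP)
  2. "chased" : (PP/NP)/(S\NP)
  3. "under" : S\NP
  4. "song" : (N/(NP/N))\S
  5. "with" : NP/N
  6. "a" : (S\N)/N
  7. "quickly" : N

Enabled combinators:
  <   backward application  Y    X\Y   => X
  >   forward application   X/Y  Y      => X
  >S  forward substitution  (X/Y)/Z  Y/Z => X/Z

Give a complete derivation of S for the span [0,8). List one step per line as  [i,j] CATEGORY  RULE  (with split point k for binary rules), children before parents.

[0,1] S/N  lex  "bone"
[1,2] N/(PP/NP)  lex  "plan"
[2,3] (PP/NP)/(S\NP)  lex  "chased"
[3,4] S\NP  lex  "under"
[2,4] PP/NP  >  k=3
[1,4] N  >  k=2
[0,4] S  >  k=1
[4,5] (N/(NP/N))\S  lex  "song"
[0,5] N/(NP/N)  <  k=4
[5,6] NP/N  lex  "with"
[0,6] N  >  k=5
[6,7] (S\N)/N  lex  "a"
[7,8] N  lex  "quickly"
[6,8] S\N  >  k=7
[0,8] S  <  k=6

[0,8] S   <
  [0,6] N   >
    [0,5] N/(NP/N)   <
      [0,4] S   >
        [0,1] "bone" : S/N
        [1,4] N   >
          [1,2] "plan" : N/(PP/NP)
          [2,4] PP/NP   >
            [2,3] "chased" : (PP/NP)/(S\NP)
            [3,4] "under" : S\NP
      [4,5] "song" : (N/(NP/N))\S
    [5,6] "with" : NP/N
  [6,8] S\N   >
    [6,7] "a" : (S\N)/N
    [7,8] "quickly" : N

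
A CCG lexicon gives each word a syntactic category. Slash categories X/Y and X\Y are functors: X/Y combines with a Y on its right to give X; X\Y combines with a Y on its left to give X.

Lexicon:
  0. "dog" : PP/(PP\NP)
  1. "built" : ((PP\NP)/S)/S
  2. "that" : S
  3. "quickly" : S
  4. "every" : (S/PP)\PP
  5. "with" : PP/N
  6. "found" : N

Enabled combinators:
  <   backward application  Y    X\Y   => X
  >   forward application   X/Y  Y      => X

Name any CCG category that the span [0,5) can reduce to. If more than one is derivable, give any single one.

[0,7] S   >
  [0,5] S/PP   <
    [0,4] PP   >
      [0,1] "dog" : PP/(PP\NP)
      [1,4] PP\NP   >
        [1,3] (PP\NP)/S   >
          [1,2] "built" : ((PP\NP)/S)/S
          [2,3] "that" : S
        [3,4] "quickly" : S
    [4,5] "every" : (S/PP)\PP
  [5,7] PP   >
    [5,6] "with" : PP/N
    [6,7] "found" : N

S/PP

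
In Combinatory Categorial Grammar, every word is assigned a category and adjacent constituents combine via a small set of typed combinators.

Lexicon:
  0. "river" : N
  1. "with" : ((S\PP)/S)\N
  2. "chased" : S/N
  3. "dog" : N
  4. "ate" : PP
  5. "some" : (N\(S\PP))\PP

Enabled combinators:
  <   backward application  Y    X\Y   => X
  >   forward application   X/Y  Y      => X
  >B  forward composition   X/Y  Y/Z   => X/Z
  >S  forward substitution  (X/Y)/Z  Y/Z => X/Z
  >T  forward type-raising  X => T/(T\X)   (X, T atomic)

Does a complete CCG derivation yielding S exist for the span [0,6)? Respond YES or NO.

NO

N ((S\PP)/S)\N S/N N PP (N\(S\PP))\PP
CKY chart[0,6] = {N, N/(N\N), NP/(NP\N), PP/(PP\N), S/(S\N)}; S ∉ chart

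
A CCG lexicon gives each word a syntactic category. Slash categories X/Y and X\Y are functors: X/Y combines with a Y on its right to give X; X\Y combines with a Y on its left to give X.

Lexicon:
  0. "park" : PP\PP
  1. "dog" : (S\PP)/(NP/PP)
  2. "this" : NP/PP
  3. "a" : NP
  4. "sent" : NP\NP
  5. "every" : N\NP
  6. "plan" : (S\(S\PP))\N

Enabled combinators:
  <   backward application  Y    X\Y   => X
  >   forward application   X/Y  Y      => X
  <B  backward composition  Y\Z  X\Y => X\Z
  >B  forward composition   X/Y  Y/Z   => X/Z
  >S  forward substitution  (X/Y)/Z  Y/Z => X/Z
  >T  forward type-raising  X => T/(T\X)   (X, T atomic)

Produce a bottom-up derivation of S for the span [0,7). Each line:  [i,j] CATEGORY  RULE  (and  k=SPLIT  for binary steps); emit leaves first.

[0,1] PP\PP  lex  "park"
[1,2] (S\PP)/(NP/PP)  lex  "dog"
[2,3] NP/PP  lex  "this"
[1,3] S\PP  >  k=2
[0,3] S\PP  <B  k=1
[3,4] NP  lex  "a"
[4,5] NP\NP  lex  "sent"
[5,6] N\NP  lex  "every"
[4,6] N\NP  <B  k=5
[3,6] N  <  k=4
[6,7] (S\(S\PP))\N  lex  "plan"
[3,7] S\(S\PP)  <  k=6
[0,7] S  <  k=3

[0,7] S   <
  [0,3] S\PP   <B
    [0,1] "park" : PP\PP
    [1,3] S\PP   >
      [1,2] "dog" : (S\PP)/(NP/PP)
      [2,3] "this" : NP/PP
  [3,7] S\(S\PP)   <
    [3,6] N   <
      [3,4] "a" : NP
      [4,6] N\NP   <B
        [4,5] "sent" : NP\NP
        [5,6] "every" : N\NP
    [6,7] "plan" : (S\(S\PP))\N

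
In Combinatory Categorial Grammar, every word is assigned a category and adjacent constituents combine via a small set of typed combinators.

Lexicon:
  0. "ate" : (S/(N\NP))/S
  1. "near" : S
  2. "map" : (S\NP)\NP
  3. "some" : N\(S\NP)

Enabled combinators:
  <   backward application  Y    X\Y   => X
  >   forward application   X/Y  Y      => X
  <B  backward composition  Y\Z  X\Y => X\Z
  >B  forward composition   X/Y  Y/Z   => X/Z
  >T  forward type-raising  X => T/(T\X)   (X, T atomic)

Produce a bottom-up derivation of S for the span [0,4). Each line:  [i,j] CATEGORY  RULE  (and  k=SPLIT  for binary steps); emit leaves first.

[0,4] S   >
  [0,2] S/(N\NP)   >
    [0,1] "ate" : (S/(N\NP))/S
    [1,2] "near" : S
  [2,4] N\NP   <B
    [2,3] "map" : (S\NP)\NP
    [3,4] "some" : N\(S\NP)

[0,1] (S/(N\NP))/S  lex  "ate"
[1,2] S  lex  "near"
[0,2] S/(N\NP)  >  k=1
[2,3] (S\NP)\NP  lex  "map"
[3,4] N\(S\NP)  lex  "some"
[2,4] N\NP  <B  k=3
[0,4] S  >  k=2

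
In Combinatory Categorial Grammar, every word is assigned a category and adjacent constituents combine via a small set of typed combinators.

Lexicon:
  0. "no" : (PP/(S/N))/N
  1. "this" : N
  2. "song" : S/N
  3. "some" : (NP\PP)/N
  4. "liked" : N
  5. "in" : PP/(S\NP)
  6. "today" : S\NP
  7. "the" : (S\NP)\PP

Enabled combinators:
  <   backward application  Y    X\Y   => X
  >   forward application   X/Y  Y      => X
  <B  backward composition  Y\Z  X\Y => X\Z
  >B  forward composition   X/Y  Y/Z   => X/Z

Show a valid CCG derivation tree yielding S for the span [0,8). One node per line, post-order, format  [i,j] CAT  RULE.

[0,1] (PP/(S/N))/N  lex  "no"
[1,2] N  lex  "this"
[0,2] PP/(S/N)  >  k=1
[2,3] S/N  lex  "song"
[0,3] PP  >  k=2
[3,4] (NP\PP)/N  lex  "some"
[4,5] N  lex  "liked"
[3,5] NP\PP  >  k=4
[0,5] NP  <  k=3
[5,6] PP/(S\NP)  lex  "in"
[6,7] S\NP  lex  "today"
[5,7] PP  >  k=6
[7,8] (S\NP)\PP  lex  "the"
[5,8] S\NP  <  k=7
[0,8] S  <  k=5

[0,8] S   <
  [0,5] NP   <
    [0,3] PP   >
      [0,2] PP/(S/N)   >
        [0,1] "no" : (PP/(S/N))/N
        [1,2] "this" : N
      [2,3] "song" : S/N
    [3,5] NP\PP   >
      [3,4] "some" : (NP\PP)/N
      [4,5] "liked" : N
  [5,8] S\NP   <
    [5,7] PP   >
      [5,6] "in" : PP/(S\NP)
      [6,7] "today" : S\NP
    [7,8] "the" : (S\NP)\PP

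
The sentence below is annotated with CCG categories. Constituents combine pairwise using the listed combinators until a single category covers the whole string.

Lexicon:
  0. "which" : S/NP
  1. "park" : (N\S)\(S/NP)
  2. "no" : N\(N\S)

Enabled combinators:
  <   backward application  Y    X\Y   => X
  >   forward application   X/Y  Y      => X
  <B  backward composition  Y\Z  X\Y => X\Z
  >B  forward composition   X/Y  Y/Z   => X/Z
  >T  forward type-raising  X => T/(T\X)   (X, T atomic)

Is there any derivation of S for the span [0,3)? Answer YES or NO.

S/NP (N\S)\(S/NP) N\(N\S)
CKY chart[0,3] = {N, N/(N\N), NP/(NP\N), PP/(PP\N), S/(S\N)}; S ∉ chart

NO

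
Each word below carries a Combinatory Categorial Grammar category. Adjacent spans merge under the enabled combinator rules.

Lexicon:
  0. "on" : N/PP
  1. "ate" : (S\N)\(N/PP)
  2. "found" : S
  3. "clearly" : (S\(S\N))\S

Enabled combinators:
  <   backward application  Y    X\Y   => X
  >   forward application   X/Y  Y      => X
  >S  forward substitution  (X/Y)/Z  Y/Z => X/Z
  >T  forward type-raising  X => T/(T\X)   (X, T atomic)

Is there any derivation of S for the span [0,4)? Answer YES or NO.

[0,4] S   <
  [0,2] S\N   <
    [0,1] "on" : N/PP
    [1,2] "ate" : (S\N)\(N/PP)
  [2,4] S\(S\N)   <
    [2,3] "found" : S
    [3,4] "clearly" : (S\(S\N))\S

YES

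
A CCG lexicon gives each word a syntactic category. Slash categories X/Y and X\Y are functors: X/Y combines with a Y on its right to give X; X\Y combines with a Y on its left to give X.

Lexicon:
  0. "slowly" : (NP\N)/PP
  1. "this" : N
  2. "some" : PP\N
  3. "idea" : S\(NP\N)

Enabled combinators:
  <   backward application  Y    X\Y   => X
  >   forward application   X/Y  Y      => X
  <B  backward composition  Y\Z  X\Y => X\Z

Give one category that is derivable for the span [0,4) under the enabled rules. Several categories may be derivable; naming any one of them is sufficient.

[0,4] S   <
  [0,3] NP\N   >
    [0,1] "slowly" : (NP\N)/PP
    [1,3] PP   <
      [1,2] "this" : N
      [2,3] "some" : PP\N
  [3,4] "idea" : S\(NP\N)

S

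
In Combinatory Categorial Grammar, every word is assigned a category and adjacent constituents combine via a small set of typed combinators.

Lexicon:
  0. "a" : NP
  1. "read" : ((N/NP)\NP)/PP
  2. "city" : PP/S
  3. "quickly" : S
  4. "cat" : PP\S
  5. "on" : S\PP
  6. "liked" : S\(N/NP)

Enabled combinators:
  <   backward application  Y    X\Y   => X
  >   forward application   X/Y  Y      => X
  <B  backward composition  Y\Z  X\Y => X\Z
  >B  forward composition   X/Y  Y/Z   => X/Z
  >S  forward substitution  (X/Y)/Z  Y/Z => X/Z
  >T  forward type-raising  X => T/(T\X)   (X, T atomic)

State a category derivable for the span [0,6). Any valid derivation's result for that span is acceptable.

N/NP

[0,7] S   <
  [0,6] N/NP   <
    [0,1] "a" : NP
    [1,6] (N/NP)\NP   >
      [1,2] "read" : ((N/NP)\NP)/PP
      [2,6] PP   >
        [2,3] "city" : PP/S
        [3,6] S   <
          [3,5] PP   >
            [3,4] PP/(PP\S)   >T
              [3,4] "quickly" : S
            [4,5] "cat" : PP\S
          [5,6] "on" : S\PP
  [6,7] "liked" : S\(N/NP)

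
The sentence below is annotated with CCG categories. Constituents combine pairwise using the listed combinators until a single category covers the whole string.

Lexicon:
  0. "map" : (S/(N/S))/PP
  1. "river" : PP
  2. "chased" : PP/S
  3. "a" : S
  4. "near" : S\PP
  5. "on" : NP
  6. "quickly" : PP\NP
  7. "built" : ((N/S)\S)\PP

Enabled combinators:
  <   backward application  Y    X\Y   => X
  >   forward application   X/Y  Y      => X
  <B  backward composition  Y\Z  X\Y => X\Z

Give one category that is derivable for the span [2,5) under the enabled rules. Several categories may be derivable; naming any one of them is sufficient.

S

[0,8] S   >
  [0,2] S/(N/S)   >
    [0,1] "map" : (S/(N/S))/PP
    [1,2] "river" : PP
  [2,8] N/S   <
    [2,5] S   <
      [2,4] PP   >
        [2,3] "chased" : PP/S
        [3,4] "a" : S
      [4,5] "near" : S\PP
    [5,8] (N/S)\S   <
      [5,7] PP   <
        [5,6] "on" : NP
        [6,7] "quickly" : PP\NP
      [7,8] "built" : ((N/S)\S)\PP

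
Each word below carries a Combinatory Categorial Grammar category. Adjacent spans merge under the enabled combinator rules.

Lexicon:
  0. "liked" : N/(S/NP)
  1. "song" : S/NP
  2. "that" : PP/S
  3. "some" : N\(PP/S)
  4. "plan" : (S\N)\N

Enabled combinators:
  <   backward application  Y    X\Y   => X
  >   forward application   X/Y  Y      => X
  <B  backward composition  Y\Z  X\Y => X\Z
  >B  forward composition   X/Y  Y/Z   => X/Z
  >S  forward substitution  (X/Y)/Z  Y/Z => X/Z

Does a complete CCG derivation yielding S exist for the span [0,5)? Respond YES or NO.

YES

[0,5] S   <
  [0,2] N   >
    [0,1] "liked" : N/(S/NP)
    [1,2] "song" : S/NP
  [2,5] S\N   <
    [2,4] N   <
      [2,3] "that" : PP/S
      [3,4] "some" : N\(PP/S)
    [4,5] "plan" : (S\N)\N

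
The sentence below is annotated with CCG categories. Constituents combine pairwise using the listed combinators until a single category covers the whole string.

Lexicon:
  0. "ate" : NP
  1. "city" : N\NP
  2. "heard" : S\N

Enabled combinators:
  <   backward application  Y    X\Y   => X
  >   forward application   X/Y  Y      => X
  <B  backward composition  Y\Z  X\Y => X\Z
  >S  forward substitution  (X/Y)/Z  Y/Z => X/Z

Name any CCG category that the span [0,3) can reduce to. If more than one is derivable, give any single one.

S

[0,3] S   <
  [0,1] "ate" : NP
  [1,3] S\NP   <B
    [1,2] "city" : N\NP
    [2,3] "heard" : S\N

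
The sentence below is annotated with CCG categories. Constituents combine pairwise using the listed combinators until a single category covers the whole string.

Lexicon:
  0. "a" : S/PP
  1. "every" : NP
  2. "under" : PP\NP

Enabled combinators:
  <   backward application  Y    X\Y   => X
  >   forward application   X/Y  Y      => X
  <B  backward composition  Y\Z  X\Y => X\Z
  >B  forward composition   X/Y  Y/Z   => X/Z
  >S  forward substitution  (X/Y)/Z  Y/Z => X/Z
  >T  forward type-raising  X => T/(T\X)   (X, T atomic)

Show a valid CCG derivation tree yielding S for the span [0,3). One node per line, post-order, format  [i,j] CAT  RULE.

[0,1] S/PP  lex  "a"
[1,2] NP  lex  "every"
[2,3] PP\NP  lex  "under"
[1,3] PP  <  k=2
[0,3] S  >  k=1

[0,3] S   >
  [0,1] "a" : S/PP
  [1,3] PP   <
    [1,2] "every" : NP
    [2,3] "under" : PP\NP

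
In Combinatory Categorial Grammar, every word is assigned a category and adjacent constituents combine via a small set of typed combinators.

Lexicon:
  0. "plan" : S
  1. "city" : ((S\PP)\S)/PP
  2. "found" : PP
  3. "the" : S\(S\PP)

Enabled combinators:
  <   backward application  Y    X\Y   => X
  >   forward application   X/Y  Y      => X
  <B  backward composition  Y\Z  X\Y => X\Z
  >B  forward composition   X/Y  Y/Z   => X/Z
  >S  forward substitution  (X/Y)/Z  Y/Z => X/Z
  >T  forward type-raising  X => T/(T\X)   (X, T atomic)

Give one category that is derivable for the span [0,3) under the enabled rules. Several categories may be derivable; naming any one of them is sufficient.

[0,4] S   <
  [0,3] S\PP   <
    [0,1] "plan" : S
    [1,3] (S\PP)\S   >
      [1,2] "city" : ((S\PP)\S)/PP
      [2,3] "found" : PP
  [3,4] "the" : S\(S\PP)

S\PP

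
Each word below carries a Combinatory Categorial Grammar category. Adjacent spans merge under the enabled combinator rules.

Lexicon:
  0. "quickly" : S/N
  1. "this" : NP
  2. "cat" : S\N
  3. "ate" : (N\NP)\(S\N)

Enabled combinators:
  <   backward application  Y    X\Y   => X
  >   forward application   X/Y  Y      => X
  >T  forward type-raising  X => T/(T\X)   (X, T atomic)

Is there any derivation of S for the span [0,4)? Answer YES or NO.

YES

[0,4] S   >
  [0,1] "quickly" : S/N
  [1,4] N   <
    [1,2] "this" : NP
    [2,4] N\NP   <
      [2,3] "cat" : S\N
      [3,4] "ate" : (N\NP)\(S\N)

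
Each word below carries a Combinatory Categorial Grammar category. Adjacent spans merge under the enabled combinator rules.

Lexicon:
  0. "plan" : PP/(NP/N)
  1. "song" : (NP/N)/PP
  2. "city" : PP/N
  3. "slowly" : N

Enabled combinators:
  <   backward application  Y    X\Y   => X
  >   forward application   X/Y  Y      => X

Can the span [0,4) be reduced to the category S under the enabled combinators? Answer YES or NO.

NO

PP/(NP/N) (NP/N)/PP PP/N N
CKY chart[0,4] = {PP}; S ∉ chart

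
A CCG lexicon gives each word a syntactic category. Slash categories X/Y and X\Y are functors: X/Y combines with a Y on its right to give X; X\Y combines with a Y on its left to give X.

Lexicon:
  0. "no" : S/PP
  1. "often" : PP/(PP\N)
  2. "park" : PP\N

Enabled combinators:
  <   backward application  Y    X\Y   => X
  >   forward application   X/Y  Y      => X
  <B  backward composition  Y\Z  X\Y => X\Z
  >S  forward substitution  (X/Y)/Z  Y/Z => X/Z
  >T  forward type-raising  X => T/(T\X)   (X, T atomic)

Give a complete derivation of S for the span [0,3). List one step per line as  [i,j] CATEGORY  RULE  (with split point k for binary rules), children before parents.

[0,3] S   >
  [0,1] "no" : S/PP
  [1,3] PP   >
    [1,2] "often" : PP/(PP\N)
    [2,3] "park" : PP\N

[0,1] S/PP  lex  "no"
[1,2] PP/(PP\N)  lex  "often"
[2,3] PP\N  lex  "park"
[1,3] PP  >  k=2
[0,3] S  >  k=1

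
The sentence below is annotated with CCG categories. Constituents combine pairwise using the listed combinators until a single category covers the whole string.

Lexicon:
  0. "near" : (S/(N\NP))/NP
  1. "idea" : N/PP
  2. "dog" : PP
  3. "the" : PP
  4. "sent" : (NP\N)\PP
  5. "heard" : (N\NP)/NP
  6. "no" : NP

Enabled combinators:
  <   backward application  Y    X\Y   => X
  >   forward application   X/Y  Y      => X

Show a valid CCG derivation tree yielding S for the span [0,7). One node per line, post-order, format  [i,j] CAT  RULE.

[0,7] S   >
  [0,5] S/(N\NP)   >
    [0,1] "near" : (S/(N\NP))/NP
    [1,5] NP   <
      [1,3] N   >
        [1,2] "idea" : N/PP
        [2,3] "dog" : PP
      [3,5] NP\N   <
        [3,4] "the" : PP
        [4,5] "sent" : (NP\N)\PP
  [5,7] N\NP   >
    [5,6] "heard" : (N\NP)/NP
    [6,7] "no" : NP

[0,1] (S/(N\NP))/NP  lex  "near"
[1,2] N/PP  lex  "idea"
[2,3] PP  lex  "dog"
[1,3] N  >  k=2
[3,4] PP  lex  "the"
[4,5] (NP\N)\PP  lex  "sent"
[3,5] NP\N  <  k=4
[1,5] NP  <  k=3
[0,5] S/(N\NP)  >  k=1
[5,6] (N\NP)/NP  lex  "heard"
[6,7] NP  lex  "no"
[5,7] N\NP  >  k=6
[0,7] S  >  k=5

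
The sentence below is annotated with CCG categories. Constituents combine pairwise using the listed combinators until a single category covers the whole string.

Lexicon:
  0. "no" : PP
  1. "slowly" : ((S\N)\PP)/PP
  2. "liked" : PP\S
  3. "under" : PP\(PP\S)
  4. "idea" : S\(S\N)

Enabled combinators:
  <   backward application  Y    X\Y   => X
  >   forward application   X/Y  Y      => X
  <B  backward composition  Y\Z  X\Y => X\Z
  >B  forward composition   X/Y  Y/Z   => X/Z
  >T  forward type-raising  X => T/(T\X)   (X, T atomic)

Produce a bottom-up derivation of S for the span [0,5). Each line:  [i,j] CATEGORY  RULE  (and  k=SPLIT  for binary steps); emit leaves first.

[0,1] PP  lex  "no"
[1,2] ((S\N)\PP)/PP  lex  "slowly"
[2,3] PP\S  lex  "liked"
[3,4] PP\(PP\S)  lex  "under"
[2,4] PP  <  k=3
[1,4] (S\N)\PP  >  k=2
[4,5] S\(S\N)  lex  "idea"
[1,5] S\PP  <B  k=4
[0,5] S  <  k=1

[0,5] S   <
  [0,1] "no" : PP
  [1,5] S\PP   <B
    [1,4] (S\N)\PP   >
      [1,2] "slowly" : ((S\N)\PP)/PP
      [2,4] PP   <
        [2,3] "liked" : PP\S
        [3,4] "under" : PP\(PP\S)
    [4,5] "idea" : S\(S\N)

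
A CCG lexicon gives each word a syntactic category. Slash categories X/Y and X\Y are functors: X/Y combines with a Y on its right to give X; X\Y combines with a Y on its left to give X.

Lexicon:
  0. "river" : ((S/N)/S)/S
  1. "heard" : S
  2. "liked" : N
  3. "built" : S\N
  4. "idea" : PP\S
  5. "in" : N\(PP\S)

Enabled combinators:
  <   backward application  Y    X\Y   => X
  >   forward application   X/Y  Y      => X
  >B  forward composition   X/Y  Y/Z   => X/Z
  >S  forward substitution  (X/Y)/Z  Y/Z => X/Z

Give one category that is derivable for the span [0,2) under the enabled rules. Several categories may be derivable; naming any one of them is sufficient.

(S/N)/S

[0,6] S   >
  [0,4] S/N   >
    [0,2] (S/N)/S   >
      [0,1] "river" : ((S/N)/S)/S
      [1,2] "heard" : S
    [2,4] S   <
      [2,3] "liked" : N
      [3,4] "built" : S\N
  [4,6] N   <
    [4,5] "idea" : PP\S
    [5,6] "in" : N\(PP\S)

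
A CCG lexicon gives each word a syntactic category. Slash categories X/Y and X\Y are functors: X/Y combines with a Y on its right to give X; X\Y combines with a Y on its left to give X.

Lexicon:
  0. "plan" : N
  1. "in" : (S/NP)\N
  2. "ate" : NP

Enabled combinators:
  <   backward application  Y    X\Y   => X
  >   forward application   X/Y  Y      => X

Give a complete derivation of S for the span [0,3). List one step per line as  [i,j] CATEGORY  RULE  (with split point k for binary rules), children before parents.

[0,1] N  lex  "plan"
[1,2] (S/NP)\N  lex  "in"
[0,2] S/NP  <  k=1
[2,3] NP  lex  "ate"
[0,3] S  >  k=2

[0,3] S   >
  [0,2] S/NP   <
    [0,1] "plan" : N
    [1,2] "in" : (S/NP)\N
  [2,3] "ate" : NP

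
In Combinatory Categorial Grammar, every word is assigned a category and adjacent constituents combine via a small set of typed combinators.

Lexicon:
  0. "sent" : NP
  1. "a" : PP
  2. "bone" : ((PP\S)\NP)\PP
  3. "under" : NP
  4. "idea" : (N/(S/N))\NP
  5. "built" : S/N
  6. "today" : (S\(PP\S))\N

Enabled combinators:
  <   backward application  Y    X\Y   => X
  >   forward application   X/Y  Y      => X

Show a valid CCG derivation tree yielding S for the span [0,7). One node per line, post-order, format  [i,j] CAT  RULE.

[0,1] NP  lex  "sent"
[1,2] PP  lex  "a"
[2,3] ((PP\S)\NP)\PP  lex  "bone"
[1,3] (PP\S)\NP  <  k=2
[0,3] PP\S  <  k=1
[3,4] NP  lex  "under"
[4,5] (N/(S/N))\NP  lex  "idea"
[3,5] N/(S/N)  <  k=4
[5,6] S/N  lex  "built"
[3,6] N  >  k=5
[6,7] (S\(PP\S))\N  lex  "today"
[3,7] S\(PP\S)  <  k=6
[0,7] S  <  k=3

[0,7] S   <
  [0,3] PP\S   <
    [0,1] "sent" : NP
    [1,3] (PP\S)\NP   <
      [1,2] "a" : PP
      [2,3] "bone" : ((PP\S)\NP)\PP
  [3,7] S\(PP\S)   <
    [3,6] N   >
      [3,5] N/(S/N)   <
        [3,4] "under" : NP
        [4,5] "idea" : (N/(S/N))\NP
      [5,6] "built" : S/N
    [6,7] "today" : (S\(PP\S))\N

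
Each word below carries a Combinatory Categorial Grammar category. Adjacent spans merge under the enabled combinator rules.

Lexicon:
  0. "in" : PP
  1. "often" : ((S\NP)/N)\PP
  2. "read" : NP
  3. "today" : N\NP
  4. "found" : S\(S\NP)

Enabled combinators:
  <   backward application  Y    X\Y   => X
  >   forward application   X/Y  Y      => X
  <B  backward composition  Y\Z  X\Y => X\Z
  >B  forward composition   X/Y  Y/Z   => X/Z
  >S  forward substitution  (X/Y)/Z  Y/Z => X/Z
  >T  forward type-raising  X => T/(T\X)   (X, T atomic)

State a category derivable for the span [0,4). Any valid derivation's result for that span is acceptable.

S\NP

[0,5] S   <
  [0,4] S\NP   >
    [0,2] (S\NP)/N   <
      [0,1] "in" : PP
      [1,2] "often" : ((S\NP)/N)\PP
    [2,4] N   >
      [2,3] N/(N\NP)   >T
        [2,3] "read" : NP
      [3,4] "today" : N\NP
  [4,5] "found" : S\(S\NP)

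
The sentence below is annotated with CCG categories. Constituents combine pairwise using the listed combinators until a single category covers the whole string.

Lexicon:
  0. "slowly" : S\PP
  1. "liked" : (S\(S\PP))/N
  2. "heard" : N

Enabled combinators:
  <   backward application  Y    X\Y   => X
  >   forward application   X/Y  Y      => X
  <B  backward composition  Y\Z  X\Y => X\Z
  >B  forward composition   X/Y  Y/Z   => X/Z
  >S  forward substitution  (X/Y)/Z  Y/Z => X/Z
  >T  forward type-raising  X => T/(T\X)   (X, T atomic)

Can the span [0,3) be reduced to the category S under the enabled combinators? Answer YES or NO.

YES

[0,3] S   <
  [0,1] "slowly" : S\PP
  [1,3] S\(S\PP)   >
    [1,2] "liked" : (S\(S\PP))/N
    [2,3] "heard" : N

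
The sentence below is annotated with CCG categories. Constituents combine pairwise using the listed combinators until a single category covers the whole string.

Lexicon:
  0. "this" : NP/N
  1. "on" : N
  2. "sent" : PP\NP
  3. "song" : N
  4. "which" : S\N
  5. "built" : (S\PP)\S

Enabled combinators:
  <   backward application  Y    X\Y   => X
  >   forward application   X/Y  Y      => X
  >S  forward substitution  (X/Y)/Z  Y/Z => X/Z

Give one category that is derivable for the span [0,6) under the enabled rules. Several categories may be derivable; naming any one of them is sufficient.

[0,6] S   <
  [0,3] PP   <
    [0,2] NP   >
      [0,1] "this" : NP/N
      [1,2] "on" : N
    [2,3] "sent" : PP\NP
  [3,6] S\PP   <
    [3,5] S   <
      [3,4] "song" : N
      [4,5] "which" : S\N
    [5,6] "built" : (S\PP)\S

S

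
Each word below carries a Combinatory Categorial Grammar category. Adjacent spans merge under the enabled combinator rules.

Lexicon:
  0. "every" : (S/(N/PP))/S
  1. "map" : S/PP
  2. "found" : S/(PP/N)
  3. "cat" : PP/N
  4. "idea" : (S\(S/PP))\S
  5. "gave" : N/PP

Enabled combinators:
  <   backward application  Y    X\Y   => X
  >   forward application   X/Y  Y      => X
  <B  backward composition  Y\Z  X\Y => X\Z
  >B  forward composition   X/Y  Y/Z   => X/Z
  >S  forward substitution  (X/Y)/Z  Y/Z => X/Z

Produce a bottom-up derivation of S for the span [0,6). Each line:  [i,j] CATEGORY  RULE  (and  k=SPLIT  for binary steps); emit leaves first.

[0,1] (S/(N/PP))/S  lex  "every"
[1,2] S/PP  lex  "map"
[2,3] S/(PP/N)  lex  "found"
[3,4] PP/N  lex  "cat"
[2,4] S  >  k=3
[4,5] (S\(S/PP))\S  lex  "idea"
[2,5] S\(S/PP)  <  k=4
[1,5] S  <  k=2
[0,5] S/(N/PP)  >  k=1
[5,6] N/PP  lex  "gave"
[0,6] S  >  k=5

[0,6] S   >
  [0,5] S/(N/PP)   >
    [0,1] "every" : (S/(N/PP))/S
    [1,5] S   <
      [1,2] "map" : S/PP
      [2,5] S\(S/PP)   <
        [2,4] S   >
          [2,3] "found" : S/(PP/N)
          [3,4] "cat" : PP/N
        [4,5] "idea" : (S\(S/PP))\S
  [5,6] "gave" : N/PP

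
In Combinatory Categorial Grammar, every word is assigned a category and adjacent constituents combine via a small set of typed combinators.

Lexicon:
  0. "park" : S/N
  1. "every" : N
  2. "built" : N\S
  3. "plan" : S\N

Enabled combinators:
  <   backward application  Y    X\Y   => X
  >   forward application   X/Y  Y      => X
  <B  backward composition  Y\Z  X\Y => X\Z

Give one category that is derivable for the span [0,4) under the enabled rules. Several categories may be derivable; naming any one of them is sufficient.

S

[0,4] S   <
  [0,3] N   <
    [0,2] S   >
      [0,1] "park" : S/N
      [1,2] "every" : N
    [2,3] "built" : N\S
  [3,4] "plan" : S\N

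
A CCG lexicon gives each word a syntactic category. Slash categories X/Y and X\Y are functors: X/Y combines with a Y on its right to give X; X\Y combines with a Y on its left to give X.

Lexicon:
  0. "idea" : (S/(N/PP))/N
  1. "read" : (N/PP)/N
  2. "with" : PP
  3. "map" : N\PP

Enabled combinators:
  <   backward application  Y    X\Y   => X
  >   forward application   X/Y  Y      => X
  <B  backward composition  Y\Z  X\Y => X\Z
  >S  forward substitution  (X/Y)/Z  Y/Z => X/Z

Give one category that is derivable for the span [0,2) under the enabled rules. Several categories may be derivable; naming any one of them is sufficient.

[0,4] S   >
  [0,2] S/N   >S
    [0,1] "idea" : (S/(N/PP))/N
    [1,2] "read" : (N/PP)/N
  [2,4] N   <
    [2,3] "with" : PP
    [3,4] "map" : N\PP

S/N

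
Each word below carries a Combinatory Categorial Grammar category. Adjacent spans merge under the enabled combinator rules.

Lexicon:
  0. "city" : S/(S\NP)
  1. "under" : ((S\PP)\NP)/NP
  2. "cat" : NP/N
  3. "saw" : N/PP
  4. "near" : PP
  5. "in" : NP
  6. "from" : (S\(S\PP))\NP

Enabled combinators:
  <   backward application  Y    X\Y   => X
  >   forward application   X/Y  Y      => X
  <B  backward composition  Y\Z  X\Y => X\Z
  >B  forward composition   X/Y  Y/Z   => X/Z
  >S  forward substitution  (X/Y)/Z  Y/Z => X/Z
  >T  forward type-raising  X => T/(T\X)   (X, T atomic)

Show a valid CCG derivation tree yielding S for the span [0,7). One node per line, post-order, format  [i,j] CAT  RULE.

[0,7] S   >
  [0,1] "city" : S/(S\NP)
  [1,7] S\NP   <B
    [1,5] (S\PP)\NP   >
      [1,2] "under" : ((S\PP)\NP)/NP
      [2,5] NP   >
        [2,3] "cat" : NP/N
        [3,5] N   >
          [3,4] "saw" : N/PP
          [4,5] "near" : PP
    [5,7] S\(S\PP)   <
      [5,6] "in" : NP
      [6,7] "from" : (S\(S\PP))\NP

[0,1] S/(S\NP)  lex  "city"
[1,2] ((S\PP)\NP)/NP  lex  "under"
[2,3] NP/N  lex  "cat"
[3,4] N/PP  lex  "saw"
[4,5] PP  lex  "near"
[3,5] N  >  k=4
[2,5] NP  >  k=3
[1,5] (S\PP)\NP  >  k=2
[5,6] NP  lex  "in"
[6,7] (S\(S\PP))\NP  lex  "from"
[5,7] S\(S\PP)  <  k=6
[1,7] S\NP  <B  k=5
[0,7] S  >  k=1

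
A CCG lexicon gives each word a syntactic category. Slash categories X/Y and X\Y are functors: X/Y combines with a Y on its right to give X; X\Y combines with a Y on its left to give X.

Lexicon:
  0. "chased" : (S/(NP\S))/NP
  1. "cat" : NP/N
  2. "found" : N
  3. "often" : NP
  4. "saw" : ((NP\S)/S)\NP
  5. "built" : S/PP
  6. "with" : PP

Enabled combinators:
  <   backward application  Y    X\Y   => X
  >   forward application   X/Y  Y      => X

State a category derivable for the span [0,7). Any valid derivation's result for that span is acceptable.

S

[0,7] S   >
  [0,3] S/(NP\S)   >
    [0,1] "chased" : (S/(NP\S))/NP
    [1,3] NP   >
      [1,2] "cat" : NP/N
      [2,3] "found" : N
  [3,7] NP\S   >
    [3,5] (NP\S)/S   <
      [3,4] "often" : NP
      [4,5] "saw" : ((NP\S)/S)\NP
    [5,7] S   >
      [5,6] "built" : S/PP
      [6,7] "with" : PP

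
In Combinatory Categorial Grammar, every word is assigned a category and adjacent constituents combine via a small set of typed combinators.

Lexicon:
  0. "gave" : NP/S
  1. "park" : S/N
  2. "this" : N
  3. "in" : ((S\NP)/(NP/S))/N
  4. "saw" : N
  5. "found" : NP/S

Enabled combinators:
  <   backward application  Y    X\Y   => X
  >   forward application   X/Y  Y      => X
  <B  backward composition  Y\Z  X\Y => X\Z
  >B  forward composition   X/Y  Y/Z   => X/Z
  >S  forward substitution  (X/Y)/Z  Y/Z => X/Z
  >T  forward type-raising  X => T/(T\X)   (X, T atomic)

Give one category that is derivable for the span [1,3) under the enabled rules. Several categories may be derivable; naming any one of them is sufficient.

S

[0,6] S   <
  [0,3] NP   >
    [0,1] "gave" : NP/S
    [1,3] S   >
      [1,2] "park" : S/N
      [2,3] "this" : N
  [3,6] S\NP   >
    [3,5] (S\NP)/(NP/S)   >
      [3,4] "in" : ((S\NP)/(NP/S))/N
      [4,5] "saw" : N
    [5,6] "found" : NP/S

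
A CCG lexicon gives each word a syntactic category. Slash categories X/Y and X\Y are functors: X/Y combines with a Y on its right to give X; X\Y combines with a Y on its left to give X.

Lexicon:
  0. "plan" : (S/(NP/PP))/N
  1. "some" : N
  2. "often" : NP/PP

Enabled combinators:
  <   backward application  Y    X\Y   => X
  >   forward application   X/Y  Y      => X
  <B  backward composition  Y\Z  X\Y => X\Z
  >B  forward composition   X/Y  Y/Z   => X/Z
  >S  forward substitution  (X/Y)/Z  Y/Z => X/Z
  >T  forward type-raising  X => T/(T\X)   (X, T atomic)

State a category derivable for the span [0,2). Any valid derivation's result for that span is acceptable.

[0,3] S   >
  [0,2] S/(NP/PP)   >
    [0,1] "plan" : (S/(NP/PP))/N
    [1,2] "some" : N
  [2,3] "often" : NP/PP

S/(NP/PP)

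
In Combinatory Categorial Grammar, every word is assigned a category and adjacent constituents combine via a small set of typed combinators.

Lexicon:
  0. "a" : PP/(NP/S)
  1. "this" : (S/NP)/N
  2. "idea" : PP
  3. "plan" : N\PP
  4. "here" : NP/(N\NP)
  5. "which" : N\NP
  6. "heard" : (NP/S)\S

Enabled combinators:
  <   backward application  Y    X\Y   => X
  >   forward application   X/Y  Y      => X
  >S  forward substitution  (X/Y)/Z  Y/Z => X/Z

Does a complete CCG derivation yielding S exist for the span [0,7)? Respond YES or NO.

PP/(NP/S) (S/NP)/N PP N\PP NP/(N\NP) N\NP (NP/S)\S
CKY chart[0,7] = {PP}; S ∉ chart

NO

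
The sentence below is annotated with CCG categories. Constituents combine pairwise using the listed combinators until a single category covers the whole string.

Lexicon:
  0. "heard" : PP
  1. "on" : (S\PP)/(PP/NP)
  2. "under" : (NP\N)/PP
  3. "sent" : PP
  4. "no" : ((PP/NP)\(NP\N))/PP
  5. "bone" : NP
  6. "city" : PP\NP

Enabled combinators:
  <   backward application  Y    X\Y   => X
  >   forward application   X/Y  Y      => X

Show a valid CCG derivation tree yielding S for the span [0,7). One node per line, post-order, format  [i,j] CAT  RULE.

[0,1] PP  lex  "heard"
[1,2] (S\PP)/(PP/NP)  lex  "on"
[2,3] (NP\N)/PP  lex  "under"
[3,4] PP  lex  "sent"
[2,4] NP\N  >  k=3
[4,5] ((PP/NP)\(NP\N))/PP  lex  "no"
[5,6] NP  lex  "bone"
[6,7] PP\NP  lex  "city"
[5,7] PP  <  k=6
[4,7] (PP/NP)\(NP\N)  >  k=5
[2,7] PP/NP  <  k=4
[1,7] S\PP  >  k=2
[0,7] S  <  k=1

[0,7] S   <
  [0,1] "heard" : PP
  [1,7] S\PP   >
    [1,2] "on" : (S\PP)/(PP/NP)
    [2,7] PP/NP   <
      [2,4] NP\N   >
        [2,3] "under" : (NP\N)/PP
        [3,4] "sent" : PP
      [4,7] (PP/NP)\(NP\N)   >
        [4,5] "no" : ((PP/NP)\(NP\N))/PP
        [5,7] PP   <
          [5,6] "bone" : NP
          [6,7] "city" : PP\NP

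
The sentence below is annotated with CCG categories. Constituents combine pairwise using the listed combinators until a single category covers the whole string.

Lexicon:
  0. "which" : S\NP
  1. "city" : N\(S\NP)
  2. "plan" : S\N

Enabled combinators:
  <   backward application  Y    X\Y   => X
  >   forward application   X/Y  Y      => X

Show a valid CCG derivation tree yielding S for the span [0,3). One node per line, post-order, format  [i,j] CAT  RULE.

[0,1] S\NP  lex  "which"
[1,2] N\(S\NP)  lex  "city"
[0,2] N  <  k=1
[2,3] S\N  lex  "plan"
[0,3] S  <  k=2

[0,3] S   <
  [0,2] N   <
    [0,1] "which" : S\NP
    [1,2] "city" : N\(S\NP)
  [2,3] "plan" : S\N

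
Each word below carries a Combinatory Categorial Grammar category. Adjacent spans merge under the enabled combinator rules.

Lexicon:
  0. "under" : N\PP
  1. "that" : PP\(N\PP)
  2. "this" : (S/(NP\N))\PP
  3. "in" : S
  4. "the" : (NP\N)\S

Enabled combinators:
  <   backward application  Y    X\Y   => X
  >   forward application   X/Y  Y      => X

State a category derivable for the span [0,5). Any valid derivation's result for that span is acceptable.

[0,5] S   >
  [0,3] S/(NP\N)   <
    [0,2] PP   <
      [0,1] "under" : N\PP
      [1,2] "that" : PP\(N\PP)
    [2,3] "this" : (S/(NP\N))\PP
  [3,5] NP\N   <
    [3,4] "in" : S
    [4,5] "the" : (NP\N)\S

S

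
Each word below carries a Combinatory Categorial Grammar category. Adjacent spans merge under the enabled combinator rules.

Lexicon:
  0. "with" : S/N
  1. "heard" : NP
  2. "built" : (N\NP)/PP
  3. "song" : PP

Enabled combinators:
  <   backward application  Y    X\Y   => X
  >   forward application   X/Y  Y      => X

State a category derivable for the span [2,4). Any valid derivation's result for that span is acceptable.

N\NP

[0,4] S   >
  [0,1] "with" : S/N
  [1,4] N   <
    [1,2] "heard" : NP
    [2,4] N\NP   >
      [2,3] "built" : (N\NP)/PP
      [3,4] "song" : PP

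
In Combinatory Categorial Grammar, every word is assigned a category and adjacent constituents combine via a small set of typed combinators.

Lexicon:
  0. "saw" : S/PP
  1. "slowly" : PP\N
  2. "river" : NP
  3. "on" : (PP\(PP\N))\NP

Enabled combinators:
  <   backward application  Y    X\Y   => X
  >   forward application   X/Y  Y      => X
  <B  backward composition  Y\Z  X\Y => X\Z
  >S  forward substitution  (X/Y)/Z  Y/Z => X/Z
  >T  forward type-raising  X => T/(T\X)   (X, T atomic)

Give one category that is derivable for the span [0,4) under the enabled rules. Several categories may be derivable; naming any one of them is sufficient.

[0,4] S   >
  [0,1] "saw" : S/PP
  [1,4] PP   <
    [1,2] "slowly" : PP\N
    [2,4] PP\(PP\N)   <
      [2,3] "river" : NP
      [3,4] "on" : (PP\(PP\N))\NP

S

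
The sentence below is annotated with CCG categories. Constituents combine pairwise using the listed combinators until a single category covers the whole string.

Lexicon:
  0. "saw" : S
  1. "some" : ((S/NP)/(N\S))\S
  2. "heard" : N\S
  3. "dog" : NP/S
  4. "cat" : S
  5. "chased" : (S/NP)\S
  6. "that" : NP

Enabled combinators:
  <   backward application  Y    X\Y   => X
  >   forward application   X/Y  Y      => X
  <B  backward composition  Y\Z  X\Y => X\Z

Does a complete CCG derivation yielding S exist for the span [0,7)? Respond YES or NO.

YES

[0,7] S   >
  [0,3] S/NP   >
    [0,2] (S/NP)/(N\S)   <
      [0,1] "saw" : S
      [1,2] "some" : ((S/NP)/(N\S))\S
    [2,3] "heard" : N\S
  [3,7] NP   >
    [3,4] "dog" : NP/S
    [4,7] S   >
      [4,6] S/NP   <
        [4,5] "cat" : S
        [5,6] "chased" : (S/NP)\S
      [6,7] "that" : NP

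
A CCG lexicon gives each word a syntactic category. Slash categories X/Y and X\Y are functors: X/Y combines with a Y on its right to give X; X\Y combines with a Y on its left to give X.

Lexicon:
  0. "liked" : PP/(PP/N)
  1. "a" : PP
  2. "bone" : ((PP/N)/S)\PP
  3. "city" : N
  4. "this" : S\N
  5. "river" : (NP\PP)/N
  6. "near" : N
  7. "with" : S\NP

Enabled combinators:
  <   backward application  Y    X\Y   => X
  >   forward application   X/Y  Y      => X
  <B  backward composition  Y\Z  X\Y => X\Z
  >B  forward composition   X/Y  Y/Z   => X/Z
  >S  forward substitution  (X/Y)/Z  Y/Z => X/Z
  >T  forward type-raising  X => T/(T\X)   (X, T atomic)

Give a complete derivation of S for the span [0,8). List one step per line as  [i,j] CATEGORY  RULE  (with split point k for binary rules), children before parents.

[0,8] S   <
  [0,5] PP   >
    [0,1] "liked" : PP/(PP/N)
    [1,5] PP/N   >
      [1,3] (PP/N)/S   <
        [1,2] "a" : PP
        [2,3] "bone" : ((PP/N)/S)\PP
      [3,5] S   <
        [3,4] "city" : N
        [4,5] "this" : S\N
  [5,8] S\PP   <B
    [5,7] NP\PP   >
      [5,6] "river" : (NP\PP)/N
      [6,7] "near" : N
    [7,8] "with" : S\NP

[0,1] PP/(PP/N)  lex  "liked"
[1,2] PP  lex  "a"
[2,3] ((PP/N)/S)\PP  lex  "bone"
[1,3] (PP/N)/S  <  k=2
[3,4] N  lex  "city"
[4,5] S\N  lex  "this"
[3,5] S  <  k=4
[1,5] PP/N  >  k=3
[0,5] PP  >  k=1
[5,6] (NP\PP)/N  lex  "river"
[6,7] N  lex  "near"
[5,7] NP\PP  >  k=6
[7,8] S\NP  lex  "with"
[5,8] S\PP  <B  k=7
[0,8] S  <  k=5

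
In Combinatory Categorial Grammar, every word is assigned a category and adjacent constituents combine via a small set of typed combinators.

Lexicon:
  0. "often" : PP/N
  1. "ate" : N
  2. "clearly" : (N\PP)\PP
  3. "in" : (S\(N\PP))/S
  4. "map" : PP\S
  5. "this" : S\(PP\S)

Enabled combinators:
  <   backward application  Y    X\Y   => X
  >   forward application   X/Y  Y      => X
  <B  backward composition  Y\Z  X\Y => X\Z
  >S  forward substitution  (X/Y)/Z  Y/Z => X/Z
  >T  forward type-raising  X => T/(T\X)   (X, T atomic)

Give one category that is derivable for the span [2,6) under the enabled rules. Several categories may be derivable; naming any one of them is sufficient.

[0,6] S   <
  [0,2] PP   >
    [0,1] "often" : PP/N
    [1,2] "ate" : N
  [2,6] S\PP   <B
    [2,3] "clearly" : (N\PP)\PP
    [3,6] S\(N\PP)   >
      [3,4] "in" : (S\(N\PP))/S
      [4,6] S   <
        [4,5] "map" : PP\S
        [5,6] "this" : S\(PP\S)

S\PP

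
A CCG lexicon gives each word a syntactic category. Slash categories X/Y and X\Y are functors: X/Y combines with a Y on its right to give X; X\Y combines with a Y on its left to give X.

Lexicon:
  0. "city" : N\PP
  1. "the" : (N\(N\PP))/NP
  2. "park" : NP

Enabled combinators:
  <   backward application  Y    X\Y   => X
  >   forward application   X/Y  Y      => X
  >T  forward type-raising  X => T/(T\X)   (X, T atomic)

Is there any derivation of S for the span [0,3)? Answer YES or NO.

NO

N\PP (N\(N\PP))/NP NP
CKY chart[0,3] = {N, N/(N\N), NP/(NP\N), PP/(PP\N), S/(S\N)}; S ∉ chart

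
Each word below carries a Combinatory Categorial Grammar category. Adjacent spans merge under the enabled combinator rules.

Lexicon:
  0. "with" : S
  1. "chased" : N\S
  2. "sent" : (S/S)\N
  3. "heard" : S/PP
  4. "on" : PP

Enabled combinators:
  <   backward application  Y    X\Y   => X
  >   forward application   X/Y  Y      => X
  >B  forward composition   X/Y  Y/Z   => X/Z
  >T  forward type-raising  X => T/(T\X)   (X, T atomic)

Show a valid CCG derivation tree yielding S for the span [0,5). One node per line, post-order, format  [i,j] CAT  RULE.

[0,5] S   >
  [0,4] S/PP   >B
    [0,3] S/S   <
      [0,2] N   <
        [0,1] "with" : S
        [1,2] "chased" : N\S
      [2,3] "sent" : (S/S)\N
    [3,4] "heard" : S/PP
  [4,5] "on" : PP

[0,1] S  lex  "with"
[1,2] N\S  lex  "chased"
[0,2] N  <  k=1
[2,3] (S/S)\N  lex  "sent"
[0,3] S/S  <  k=2
[3,4] S/PP  lex  "heard"
[0,4] S/PP  >B  k=3
[4,5] PP  lex  "on"
[0,5] S  >  k=4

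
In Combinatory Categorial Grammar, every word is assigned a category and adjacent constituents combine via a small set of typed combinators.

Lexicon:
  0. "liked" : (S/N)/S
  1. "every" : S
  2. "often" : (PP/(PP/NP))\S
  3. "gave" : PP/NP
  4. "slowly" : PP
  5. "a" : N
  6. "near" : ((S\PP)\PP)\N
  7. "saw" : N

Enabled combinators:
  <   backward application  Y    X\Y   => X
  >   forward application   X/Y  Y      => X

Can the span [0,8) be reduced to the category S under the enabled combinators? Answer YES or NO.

[0,8] S   >
  [0,7] S/N   >
    [0,1] "liked" : (S/N)/S
    [1,7] S   <
      [1,4] PP   >
        [1,3] PP/(PP/NP)   <
          [1,2] "every" : S
          [2,3] "often" : (PP/(PP/NP))\S
        [3,4] "gave" : PP/NP
      [4,7] S\PP   <
        [4,5] "slowly" : PP
        [5,7] (S\PP)\PP   <
          [5,6] "a" : N
          [6,7] "near" : ((S\PP)\PP)\N
  [7,8] "saw" : N

YES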